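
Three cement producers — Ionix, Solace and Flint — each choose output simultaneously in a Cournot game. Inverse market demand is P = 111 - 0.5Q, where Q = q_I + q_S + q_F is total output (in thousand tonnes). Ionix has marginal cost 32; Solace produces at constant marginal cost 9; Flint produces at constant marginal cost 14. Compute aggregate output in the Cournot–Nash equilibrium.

Ionix's profit: π_I = (111 - 0.5Q)q_I - (32q_I). Setting ∂π_I/∂q_I = 0: 79 - q_I - (1/2)(q_S + q_F) = 0.
Solace's first-order condition: 102 - q_S - (1/2)(q_I + q_F) = 0.
Flint's first-order condition: 97 - q_F - (1/2)(q_I + q_S) = 0.
Adding the 3 conditions: 278 − Q − Q = 0, i.e. Q = 139.
Back-substituting: q_I = (79 − 139/2)/(1/2) = 19, q_S = (102 − 139/2)/(1/2) = 65, q_F = (97 − 139/2)/(1/2) = 55.
Total output Q = 19 + 65 + 55 = 139.

139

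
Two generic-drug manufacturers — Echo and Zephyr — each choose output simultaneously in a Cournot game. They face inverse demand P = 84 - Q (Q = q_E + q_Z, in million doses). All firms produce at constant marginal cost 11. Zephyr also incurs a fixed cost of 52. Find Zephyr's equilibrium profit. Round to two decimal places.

540.11

A representative firm's profit is π_i = q_i(84 - Q) - 11q_i.
First-order condition (treating rivals' output as given): 73 - 2q_i - q_j = 0.
By symmetry each firm produces the same amount; substituting q_j = q_i yields q_i = 73/3.
Price P = 84 - 146/3 = 106/3.
Zephyr's profit: (106/3 - 11)·(73/3) - 52 = 540.1111.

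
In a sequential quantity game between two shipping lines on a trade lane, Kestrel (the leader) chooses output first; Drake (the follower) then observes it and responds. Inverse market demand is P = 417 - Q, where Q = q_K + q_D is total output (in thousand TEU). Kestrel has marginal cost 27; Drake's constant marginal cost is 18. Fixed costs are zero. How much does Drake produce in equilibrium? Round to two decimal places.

Solve by backward induction. Given q_K, the follower Drake maximises π_D = (417 - q_K - q_D)q_D - 18q_D.
Follower FOC: 399 - q_K - 2q_D = 0, so q_D(q_K) = (399 - q_K)/2.
Kestrel substitutes q_D(q_K) into its own profit: π_K = q_K(417 - q_K - (399 - q_K)/2) - 27q_K = (435/2 - (1/2)q_K)q_K - 27q_K.
Leader FOC: 381/2 - q_K = 0, so q_K = 381/2.
Then q_D = (399 - 381/2)/2 = 417/4.

104.25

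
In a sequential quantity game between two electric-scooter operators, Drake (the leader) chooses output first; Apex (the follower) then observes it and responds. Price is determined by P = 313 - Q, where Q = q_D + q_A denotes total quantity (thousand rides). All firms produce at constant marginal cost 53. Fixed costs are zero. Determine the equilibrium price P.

118

Solve by backward induction. Given q_D, the follower Apex maximises π_A = (313 - q_D - q_A)q_A - 53q_A.
Follower FOC: 260 - q_D - 2q_A = 0, so q_A(q_D) = (260 - q_D)/2.
Drake substitutes q_A(q_D) into its own profit: π_D = q_D(313 - q_D - (260 - q_D)/2) - 53q_D = (183 - (1/2)q_D)q_D - 53q_D.
Leader FOC: 130 - q_D = 0, so q_D = 130.
Then q_A = (260 - 130)/2 = 65.
Total output Q = 195, so price P = 313 - 195 = 118.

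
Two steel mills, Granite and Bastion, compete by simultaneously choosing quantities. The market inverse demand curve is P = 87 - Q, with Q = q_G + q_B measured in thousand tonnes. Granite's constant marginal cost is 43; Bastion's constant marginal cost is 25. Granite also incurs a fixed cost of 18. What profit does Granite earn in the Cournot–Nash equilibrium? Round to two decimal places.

Granite's profit: π_G = (87 - Q)q_G - (43q_G). Setting ∂π_G/∂q_G = 0: 44 - 2q_G - (q_B) = 0.
Bastion's first-order condition: 62 - 2q_B - (q_G) = 0.
Best responses: q_G = (44 - q_B)/2, q_B = (62 - q_G)/2.
Solving the pair: q_G = 26/3, q_B = 80/3.
Price P = 87 - 106/3 = 155/3.
Granite's profit: (155/3 - 43)·(26/3) - 18 = 514/9.

57.11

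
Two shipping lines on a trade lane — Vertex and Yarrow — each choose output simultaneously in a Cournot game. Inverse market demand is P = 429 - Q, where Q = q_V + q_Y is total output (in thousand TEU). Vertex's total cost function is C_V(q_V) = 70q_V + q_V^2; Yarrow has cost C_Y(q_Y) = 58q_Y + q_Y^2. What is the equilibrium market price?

283

Vertex's profit: π_V = (429 - Q)q_V - (70q_V + q_V²). Setting ∂π_V/∂q_V = 0: 359 - 4q_V - (q_Y) = 0.
Yarrow's profit: π_Y = (429 - Q)q_Y - (58q_Y + q_Y²). Setting ∂π_Y/∂q_Y = 0: 371 - 4q_Y - (q_V) = 0.
Rearranging gives the reaction functions q_V = (359 - q_Y)/4 and q_Y = (371 - q_V)/4.
Substituting one into the other gives q_V = 71 and q_Y = 75.
Total output Q = 146, so price P = 429 - 146 = 283.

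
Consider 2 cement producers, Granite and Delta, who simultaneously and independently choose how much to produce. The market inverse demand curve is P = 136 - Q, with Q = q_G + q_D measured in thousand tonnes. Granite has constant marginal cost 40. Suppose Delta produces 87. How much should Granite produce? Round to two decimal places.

With the rival's output fixed at 87, Granite's profit is π_G = (136 - 87 - q_G)q_G - (40q_G) = (49 - q_G)q_G - (40q_G).
∂π_G/∂q_G = 9 - 2q_G = 0, so q_G = 9/2.

4.50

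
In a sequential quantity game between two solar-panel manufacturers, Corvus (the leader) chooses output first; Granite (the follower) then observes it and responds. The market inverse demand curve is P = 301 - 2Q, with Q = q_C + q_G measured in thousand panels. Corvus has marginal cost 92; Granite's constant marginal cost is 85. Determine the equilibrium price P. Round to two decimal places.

The follower Granite best-responds to any q_C: π_G = (301 - 2Q)q_G - 85q_G.
∂π_G/∂q_G = 216 - 2q_C - 4q_G = 0 gives the reaction function q_G = (216 - 2q_C)/4.
Corvus substitutes q_G(q_C) into its own profit: π_C = q_C(301 - 2q_C - (216 - 2q_C)/2) - 92q_C = (193 - q_C)q_C - 92q_C.
Maximising: ∂π_C/∂q_C = 101 - 2q_C = 0, giving q_C = 101/2.
Then q_G = (216 - 2·(101/2))/4 = 115/4.
Total output Q = 317/4, so price P = 301 - 2·(317/4) = 285/2.

142.50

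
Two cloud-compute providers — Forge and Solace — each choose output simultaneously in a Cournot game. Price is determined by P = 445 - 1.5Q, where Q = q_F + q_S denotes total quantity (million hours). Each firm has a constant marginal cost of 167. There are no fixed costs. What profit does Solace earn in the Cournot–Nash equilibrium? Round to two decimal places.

A representative firm's profit is π_i = q_i(445 - 1.5Q) - 167q_i.
Setting ∂π_i/∂q_i = 0 with rivals' quantities fixed: 278 - 3q_i - (3/2)q_j = 0.
By symmetry each firm produces the same amount; substituting q_j = q_i yields q_i = 278/(9/2) = 556/9.
Price P = 445 - (3/2)·(1112/9) = 779/3.
Solace's profit: (779/3 - 167)·(556/9) = 5724.7407.

5724.74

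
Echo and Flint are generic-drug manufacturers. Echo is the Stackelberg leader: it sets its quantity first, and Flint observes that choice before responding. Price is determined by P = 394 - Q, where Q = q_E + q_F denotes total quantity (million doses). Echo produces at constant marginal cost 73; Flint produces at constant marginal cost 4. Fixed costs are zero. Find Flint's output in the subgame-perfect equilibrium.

132

The follower Flint best-responds to any q_E: π_F = (394 - Q)q_F - 4q_F.
Follower FOC: 390 - q_E - 2q_F = 0, so q_F(q_E) = (390 - q_E)/2.
Echo substitutes q_F(q_E) into its own profit: π_E = q_E(394 - q_E - (390 - q_E)/2) - 73q_E = (199 - (1/2)q_E)q_E - 73q_E.
Maximising: ∂π_E/∂q_E = 126 - q_E = 0, giving q_E = 126.
Then q_F = (390 - 126)/2 = 132.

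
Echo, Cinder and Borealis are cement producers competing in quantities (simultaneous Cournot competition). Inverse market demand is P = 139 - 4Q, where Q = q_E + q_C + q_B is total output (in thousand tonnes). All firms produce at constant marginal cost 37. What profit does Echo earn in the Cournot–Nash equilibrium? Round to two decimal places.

162.56

Each firm earns π_i = (139 - 4Q)q_i - 37q_i.
Setting ∂π_i/∂q_i = 0 with rivals' quantities fixed: 102 - 8q_i - 4·Σ_{j≠i} q_j = 0.
By symmetry each firm produces the same amount; substituting Σ_{j≠i} q_j = 2q_i yields q_i = 102/16 = 51/8.
Price P = 139 - 4·(153/8) = 125/2.
Echo's profit: (125/2 - 37)·(51/8) = 162.5625.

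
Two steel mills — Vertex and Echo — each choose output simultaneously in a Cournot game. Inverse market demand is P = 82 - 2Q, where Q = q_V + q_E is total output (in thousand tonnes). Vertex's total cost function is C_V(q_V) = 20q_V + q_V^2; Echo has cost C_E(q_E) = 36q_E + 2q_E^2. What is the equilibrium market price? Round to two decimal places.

56.73

Vertex's profit: π_V = (82 - 2Q)q_V - (20q_V + q_V²). Setting ∂π_V/∂q_V = 0: 62 - 6q_V - 2(q_E) = 0.
Echo's first-order condition: 46 - 8q_E - 2(q_V) = 0.
So q_V = (62 - 2q_E)/6 and q_E = (46 - 2q_V)/8.
Solving the pair: q_V = 101/11, q_E = 38/11.
Total output Q = 139/11, so price P = 82 - 2·(139/11) = 624/11.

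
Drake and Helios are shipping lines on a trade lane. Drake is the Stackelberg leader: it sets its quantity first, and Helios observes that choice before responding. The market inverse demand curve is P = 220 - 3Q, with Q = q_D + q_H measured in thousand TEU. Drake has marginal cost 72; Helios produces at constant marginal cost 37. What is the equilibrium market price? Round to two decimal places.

Solve by backward induction. Given q_D, the follower Helios maximises π_H = (220 - 3q_D - 3q_H)q_H - 37q_H.
Follower FOC: 183 - 3q_D - 6q_H = 0, so q_H(q_D) = (183 - 3q_D)/6.
Drake substitutes q_H(q_D) into its own profit: π_D = q_D(220 - 3q_D - (183 - 3q_D)/2) - 72q_D = (257/2 - (3/2)q_D)q_D - 72q_D.
The leader's first-order condition 113/2 - 3q_D = 0 yields q_D = 113/6.
Then q_H = (183 - 3·(113/6))/6 = 253/12.
Total output Q = 479/12, so price P = 220 - 3·(479/12) = 401/4.

100.25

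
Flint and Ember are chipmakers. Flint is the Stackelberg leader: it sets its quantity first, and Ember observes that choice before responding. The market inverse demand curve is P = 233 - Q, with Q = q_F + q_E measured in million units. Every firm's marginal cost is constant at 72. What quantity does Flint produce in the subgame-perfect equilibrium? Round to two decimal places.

80.50

Solve by backward induction. Given q_F, the follower Ember maximises π_E = (233 - q_F - q_E)q_E - 72q_E.
Follower FOC: 161 - q_F - 2q_E = 0, so q_E(q_F) = (161 - q_F)/2.
Flint substitutes q_E(q_F) into its own profit: π_F = q_F(233 - q_F - (161 - q_F)/2) - 72q_F = (305/2 - (1/2)q_F)q_F - 72q_F.
Maximising: ∂π_F/∂q_F = 161/2 - q_F = 0, giving q_F = 161/2.
Then q_E = (161 - 161/2)/2 = 161/4.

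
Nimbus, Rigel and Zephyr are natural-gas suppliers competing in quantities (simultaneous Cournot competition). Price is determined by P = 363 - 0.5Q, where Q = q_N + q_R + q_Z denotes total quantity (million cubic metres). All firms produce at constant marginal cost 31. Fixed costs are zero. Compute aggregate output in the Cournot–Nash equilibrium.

498

Each firm earns π_i = (363 - 0.5Q)q_i - 31q_i.
First-order condition (treating rivals' output as given): 332 - q_i - (1/2)·Σ_{j≠i} q_j = 0.
By symmetry each firm produces the same amount; substituting Σ_{j≠i} q_j = 2q_i yields q_i = 332/2 = 166.
Total output Q = 166 + 166 + 166 = 498.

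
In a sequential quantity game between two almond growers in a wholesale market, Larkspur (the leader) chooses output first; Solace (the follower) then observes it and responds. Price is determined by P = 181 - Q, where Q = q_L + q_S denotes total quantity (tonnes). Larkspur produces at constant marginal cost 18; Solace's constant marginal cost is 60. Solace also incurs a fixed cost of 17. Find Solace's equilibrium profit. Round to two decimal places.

68.56

The follower Solace best-responds to any q_L: π_S = (181 - Q)q_S - 60q_S.
Setting the follower's marginal profit to zero, 121 - q_L - 2q_S = 0, i.e. q_S = (121 - q_L)/2.
Larkspur substitutes q_S(q_L) into its own profit: π_L = q_L(181 - q_L - (121 - q_L)/2) - 18q_L = (241/2 - (1/2)q_L)q_L - 18q_L.
Leader FOC: 205/2 - q_L = 0, so q_L = 205/2.
Then q_S = (121 - 205/2)/2 = 37/4.
Price P = 181 - 447/4 = 277/4.
Solace's profit: (277/4 - 60)·(37/4) - 17 = 1097/16.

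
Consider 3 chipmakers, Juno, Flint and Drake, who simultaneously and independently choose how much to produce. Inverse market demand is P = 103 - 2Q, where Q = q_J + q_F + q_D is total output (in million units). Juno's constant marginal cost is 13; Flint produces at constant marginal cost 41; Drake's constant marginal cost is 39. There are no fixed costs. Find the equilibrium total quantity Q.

Juno's profit: π_J = (103 - 2Q)q_J - (13q_J). Setting ∂π_J/∂q_J = 0: 90 - 4q_J - 2(q_F + q_D) = 0.
Flint's first-order condition: 62 - 4q_F - 2(q_J + q_D) = 0.
Drake's profit: π_D = (103 - 2Q)q_D - (39q_D). Setting ∂π_D/∂q_D = 0: 64 - 4q_D - 2(q_J + q_F) = 0.
Adding the 3 first-order conditions: 216 − 8Q = 0, so Q = 27.
Back-substituting: q_J = (90 − 54)/2 = 18, q_F = (62 − 54)/2 = 4, q_D = (64 − 54)/2 = 5.
Total output Q = 18 + 4 + 5 = 27.

27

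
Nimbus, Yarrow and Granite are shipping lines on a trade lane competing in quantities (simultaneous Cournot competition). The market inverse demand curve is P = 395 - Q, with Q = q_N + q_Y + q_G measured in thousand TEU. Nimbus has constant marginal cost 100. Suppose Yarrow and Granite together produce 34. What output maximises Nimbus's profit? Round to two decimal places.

With rivals' combined output fixed at 34, Nimbus's profit is π_N = (395 - 34 - q_N)q_N - (100q_N) = (361 - q_N)q_N - (100q_N).
∂π_N/∂q_N = 261 - 2q_N = 0, so q_N = 261/2.

130.50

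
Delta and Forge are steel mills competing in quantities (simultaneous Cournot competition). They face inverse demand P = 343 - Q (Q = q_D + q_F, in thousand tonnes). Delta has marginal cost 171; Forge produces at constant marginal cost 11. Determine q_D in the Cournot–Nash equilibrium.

4

Delta's profit: π_D = (343 - Q)q_D - (171q_D). Setting ∂π_D/∂q_D = 0: 172 - 2q_D - (q_F) = 0.
Forge's profit: π_F = (343 - Q)q_F - (11q_F). Setting ∂π_F/∂q_F = 0: 332 - 2q_F - (q_D) = 0.
Rearranging gives the reaction functions q_D = (172 - q_F)/2 and q_F = (332 - q_D)/2.
Solving the pair: q_D = 4, q_F = 164.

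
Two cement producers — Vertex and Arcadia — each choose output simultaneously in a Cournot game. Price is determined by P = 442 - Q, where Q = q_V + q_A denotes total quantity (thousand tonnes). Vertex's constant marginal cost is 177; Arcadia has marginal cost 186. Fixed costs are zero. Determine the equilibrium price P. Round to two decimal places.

268.33

Vertex's profit: π_V = (442 - Q)q_V - (177q_V). Setting ∂π_V/∂q_V = 0: 265 - 2q_V - (q_A) = 0.
Arcadia's profit: π_A = (442 - Q)q_A - (186q_A). Setting ∂π_A/∂q_A = 0: 256 - 2q_A - (q_V) = 0.
Best responses: q_V = (265 - q_A)/2, q_A = (256 - q_V)/2.
Substituting one into the other gives q_V = 274/3 and q_A = 247/3.
Total output Q = 521/3, so price P = 442 - 521/3 = 805/3.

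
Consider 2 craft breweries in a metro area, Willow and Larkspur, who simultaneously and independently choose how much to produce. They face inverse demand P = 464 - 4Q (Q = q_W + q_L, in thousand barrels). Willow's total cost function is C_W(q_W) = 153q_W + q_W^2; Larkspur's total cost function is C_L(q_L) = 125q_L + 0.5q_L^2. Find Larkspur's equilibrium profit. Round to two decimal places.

3784.50

Willow's profit: π_W = (464 - 4Q)q_W - (153q_W + q_W²). Setting ∂π_W/∂q_W = 0: 311 - 10q_W - 4(q_L) = 0.
Larkspur's profit: π_L = (464 - 4Q)q_L - (125q_L + (1/2)q_L²). Setting ∂π_L/∂q_L = 0: 339 - 9q_L - 4(q_W) = 0.
Best responses: q_W = (311 - 4q_L)/10, q_L = (339 - 4q_W)/9.
Substituting one into the other gives q_W = 39/2 and q_L = 29.
Price P = 464 - 4·(97/2) = 270.
Larkspur's profit: 270·29 - 125·29 - (1/2)·29² = 3784.5000.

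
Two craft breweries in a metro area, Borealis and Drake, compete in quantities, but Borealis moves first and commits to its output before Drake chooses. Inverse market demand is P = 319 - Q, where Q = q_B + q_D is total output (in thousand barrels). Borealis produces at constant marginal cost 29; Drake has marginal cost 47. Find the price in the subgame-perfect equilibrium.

Solve by backward induction. Given q_B, the follower Drake maximises π_D = (319 - q_B - q_D)q_D - 47q_D.
Setting the follower's marginal profit to zero, 272 - q_B - 2q_D = 0, i.e. q_D = (272 - q_B)/2.
Borealis substitutes q_D(q_B) into its own profit: π_B = q_B(319 - q_B - (272 - q_B)/2) - 29q_B = (183 - (1/2)q_B)q_B - 29q_B.
The leader's first-order condition 154 - q_B = 0 yields q_B = 154.
Then q_D = (272 - 154)/2 = 59.
Total output Q = 213, so price P = 319 - 213 = 106.

106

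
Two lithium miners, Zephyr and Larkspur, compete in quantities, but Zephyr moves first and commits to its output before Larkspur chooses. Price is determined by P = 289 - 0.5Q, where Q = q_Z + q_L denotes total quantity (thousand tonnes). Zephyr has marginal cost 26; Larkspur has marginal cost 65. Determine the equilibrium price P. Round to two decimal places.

Solve by backward induction. Given q_Z, the follower Larkspur maximises π_L = (289 - (1/2)q_Z - (1/2)q_L)q_L - 65q_L.
∂π_L/∂q_L = 224 - (1/2)q_Z - q_L = 0 gives the reaction function q_L = (224 - (1/2)q_Z).
The leader anticipates this reaction. Substituting into P = 289 - 0.5Q gives P = 177 - (1/4)q_Z, so π_Z = (177 - (1/4)q_Z)q_Z - 26q_Z.
Maximising: ∂π_Z/∂q_Z = 151 - (1/2)q_Z = 0, giving q_Z = 302.
Then q_L = (224 - (1/2)·302) = 73.
Total output Q = 375, so price P = 289 - (1/2)·375 = 203/2.

101.50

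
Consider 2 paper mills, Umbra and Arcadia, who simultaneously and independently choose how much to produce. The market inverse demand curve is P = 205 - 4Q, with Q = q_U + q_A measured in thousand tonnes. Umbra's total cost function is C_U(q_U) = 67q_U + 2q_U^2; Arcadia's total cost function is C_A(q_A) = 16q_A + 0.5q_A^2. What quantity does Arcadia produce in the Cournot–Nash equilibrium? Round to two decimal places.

18.65

Umbra's profit: π_U = (205 - 4Q)q_U - (67q_U + 2q_U²). Setting ∂π_U/∂q_U = 0: 138 - 12q_U - 4(q_A) = 0.
Arcadia's first-order condition: 189 - 9q_A - 4(q_U) = 0.
So q_U = (138 - 4q_A)/12 and q_A = (189 - 4q_U)/9.
Solving the pair: q_U = 243/46, q_A = 429/23.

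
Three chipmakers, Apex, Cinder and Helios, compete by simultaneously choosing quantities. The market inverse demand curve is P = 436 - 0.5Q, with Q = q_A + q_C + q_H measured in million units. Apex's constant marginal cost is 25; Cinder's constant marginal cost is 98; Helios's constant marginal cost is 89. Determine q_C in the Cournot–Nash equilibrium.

128

Apex's profit: π_A = (436 - 0.5Q)q_A - (25q_A). Setting ∂π_A/∂q_A = 0: 411 - q_A - (1/2)(q_C + q_H) = 0.
Cinder's profit: π_C = (436 - 0.5Q)q_C - (98q_C). Setting ∂π_C/∂q_C = 0: 338 - q_C - (1/2)(q_A + q_H) = 0.
Helios's profit: π_H = (436 - 0.5Q)q_H - (89q_H). Setting ∂π_H/∂q_H = 0: 347 - q_H - (1/2)(q_A + q_C) = 0.
Adding the 3 conditions: 1096 − Q − Q = 0, i.e. Q = 548.
Back-substituting: q_A = (411 − 274)/(1/2) = 274, q_C = (338 − 274)/(1/2) = 128, q_H = (347 − 274)/(1/2) = 146.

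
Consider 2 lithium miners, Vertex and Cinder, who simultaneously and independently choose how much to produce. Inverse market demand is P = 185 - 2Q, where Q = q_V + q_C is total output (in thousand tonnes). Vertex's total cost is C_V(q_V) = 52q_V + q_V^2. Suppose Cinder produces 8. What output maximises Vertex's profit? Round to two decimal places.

19.50

With the rival's output fixed at 8, Vertex's profit is π_V = (185 - 2·8 - 2q_V)q_V - (52q_V + q_V²) = (169 - 2q_V)q_V - (52q_V + q_V²).
∂π_V/∂q_V = 117 - 6q_V = 0, so q_V = 39/2.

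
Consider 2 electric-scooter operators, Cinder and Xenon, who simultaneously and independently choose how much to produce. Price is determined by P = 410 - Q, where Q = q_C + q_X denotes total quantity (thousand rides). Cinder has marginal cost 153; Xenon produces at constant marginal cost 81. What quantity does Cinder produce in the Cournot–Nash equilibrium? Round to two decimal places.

61.67

Cinder's profit: π_C = (410 - Q)q_C - (153q_C). Setting ∂π_C/∂q_C = 0: 257 - 2q_C - (q_X) = 0.
Xenon's first-order condition: 329 - 2q_X - (q_C) = 0.
Rearranging gives the reaction functions q_C = (257 - q_X)/2 and q_X = (329 - q_C)/2.
Solving the pair: q_C = 185/3, q_X = 401/3.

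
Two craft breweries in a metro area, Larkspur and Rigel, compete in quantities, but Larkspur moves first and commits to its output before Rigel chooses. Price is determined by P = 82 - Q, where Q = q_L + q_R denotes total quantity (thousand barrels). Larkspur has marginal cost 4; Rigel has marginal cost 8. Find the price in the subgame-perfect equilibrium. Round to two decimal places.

24.50

The follower Rigel best-responds to any q_L: π_R = (82 - Q)q_R - 8q_R.
Setting the follower's marginal profit to zero, 74 - q_L - 2q_R = 0, i.e. q_R = (74 - q_L)/2.
The leader anticipates this reaction. Substituting into P = 82 - Q gives P = 45 - (1/2)q_L, so π_L = (45 - (1/2)q_L)q_L - 4q_L.
The leader's first-order condition 41 - q_L = 0 yields q_L = 41.
Then q_R = (74 - 41)/2 = 33/2.
Total output Q = 115/2, so price P = 82 - 115/2 = 49/2.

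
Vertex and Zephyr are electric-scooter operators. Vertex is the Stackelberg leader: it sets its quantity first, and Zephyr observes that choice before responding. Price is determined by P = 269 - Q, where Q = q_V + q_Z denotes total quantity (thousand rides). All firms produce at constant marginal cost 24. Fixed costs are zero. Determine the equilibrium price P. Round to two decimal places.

85.25

Solve by backward induction. Given q_V, the follower Zephyr maximises π_Z = (269 - q_V - q_Z)q_Z - 24q_Z.
Follower FOC: 245 - q_V - 2q_Z = 0, so q_Z(q_V) = (245 - q_V)/2.
Vertex substitutes q_Z(q_V) into its own profit: π_V = q_V(269 - q_V - (245 - q_V)/2) - 24q_V = (293/2 - (1/2)q_V)q_V - 24q_V.
Leader FOC: 245/2 - q_V = 0, so q_V = 245/2.
Then q_Z = (245 - 245/2)/2 = 245/4.
Total output Q = 735/4, so price P = 269 - 735/4 = 341/4.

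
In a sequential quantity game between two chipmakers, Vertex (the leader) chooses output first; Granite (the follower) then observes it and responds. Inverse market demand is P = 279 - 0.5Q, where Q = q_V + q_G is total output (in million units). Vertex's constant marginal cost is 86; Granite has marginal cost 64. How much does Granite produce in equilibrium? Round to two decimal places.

The follower Granite best-responds to any q_V: π_G = (279 - 0.5Q)q_G - 64q_G.
∂π_G/∂q_G = 215 - (1/2)q_V - q_G = 0 gives the reaction function q_G = (215 - (1/2)q_V).
The leader anticipates this reaction. Substituting into P = 279 - 0.5Q gives P = 343/2 - (1/4)q_V, so π_V = (343/2 - (1/4)q_V)q_V - 86q_V.
Maximising: ∂π_V/∂q_V = 171/2 - (1/2)q_V = 0, giving q_V = 171.
Then q_G = (215 - (1/2)·171) = 259/2.

129.50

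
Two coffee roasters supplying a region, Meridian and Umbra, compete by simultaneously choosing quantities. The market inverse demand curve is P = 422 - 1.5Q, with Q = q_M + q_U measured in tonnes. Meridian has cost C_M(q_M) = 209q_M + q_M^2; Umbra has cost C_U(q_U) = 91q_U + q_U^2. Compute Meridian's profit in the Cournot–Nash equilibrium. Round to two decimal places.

Meridian's profit: π_M = (422 - 1.5Q)q_M - (209q_M + q_M²). Setting ∂π_M/∂q_M = 0: 213 - 5q_M - (3/2)(q_U) = 0.
Umbra's first-order condition: 331 - 5q_U - (3/2)(q_M) = 0.
So q_M = (213 - (3/2)q_U)/5 and q_U = (331 - (3/2)q_M)/5.
Substituting one into the other gives q_M = 24.9890 and q_U = 58.7033.
Price P = 422 - (3/2)·(1088/13) = 296.4615.
Meridian's profit: 296.4615·24.9890 - 209·24.9890 - 24.9890² = 1561.1267.

1561.13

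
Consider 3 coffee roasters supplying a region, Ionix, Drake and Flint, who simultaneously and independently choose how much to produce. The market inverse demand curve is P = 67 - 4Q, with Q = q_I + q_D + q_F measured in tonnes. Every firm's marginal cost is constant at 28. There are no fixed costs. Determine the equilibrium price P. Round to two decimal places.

A representative firm's profit is π_i = q_i(67 - 4Q) - 28q_i.
Setting ∂π_i/∂q_i = 0 with rivals' quantities fixed: 39 - 8q_i - 4·Σ_{j≠i} q_j = 0.
With identical firms every q_j equals q_i, so Σ_{j≠i} q_j = 2q_i and 39 = 16q_i, giving q_i = 39/16.
Total output Q = 117/16, so price P = 67 - 4·(117/16) = 151/4.

37.75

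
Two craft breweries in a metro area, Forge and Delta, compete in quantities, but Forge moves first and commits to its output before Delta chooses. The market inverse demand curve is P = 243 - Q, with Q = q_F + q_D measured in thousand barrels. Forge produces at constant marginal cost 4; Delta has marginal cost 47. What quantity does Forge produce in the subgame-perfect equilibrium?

The follower Delta best-responds to any q_F: π_D = (243 - Q)q_D - 47q_D.
Setting the follower's marginal profit to zero, 196 - q_F - 2q_D = 0, i.e. q_D = (196 - q_F)/2.
The leader anticipates this reaction. Substituting into P = 243 - Q gives P = 145 - (1/2)q_F, so π_F = (145 - (1/2)q_F)q_F - 4q_F.
Maximising: ∂π_F/∂q_F = 141 - q_F = 0, giving q_F = 141.
Then q_D = (196 - 141)/2 = 55/2.

141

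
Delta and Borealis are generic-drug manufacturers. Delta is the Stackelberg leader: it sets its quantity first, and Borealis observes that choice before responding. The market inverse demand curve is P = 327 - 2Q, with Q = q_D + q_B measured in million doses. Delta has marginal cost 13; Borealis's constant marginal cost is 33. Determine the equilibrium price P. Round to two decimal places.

96.50

Solve by backward induction. Given q_D, the follower Borealis maximises π_B = (327 - 2q_D - 2q_B)q_B - 33q_B.
∂π_B/∂q_B = 294 - 2q_D - 4q_B = 0 gives the reaction function q_B = (294 - 2q_D)/4.
The leader anticipates this reaction. Substituting into P = 327 - 2Q gives P = 180 - q_D, so π_D = (180 - q_D)q_D - 13q_D.
The leader's first-order condition 167 - 2q_D = 0 yields q_D = 167/2.
Then q_B = (294 - 2·(167/2))/4 = 127/4.
Total output Q = 461/4, so price P = 327 - 2·(461/4) = 193/2.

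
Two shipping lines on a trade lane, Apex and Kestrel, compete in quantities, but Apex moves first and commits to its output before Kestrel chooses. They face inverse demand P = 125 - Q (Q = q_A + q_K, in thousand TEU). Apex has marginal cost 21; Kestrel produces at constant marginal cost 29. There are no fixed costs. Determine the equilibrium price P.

49

The follower Kestrel best-responds to any q_A: π_K = (125 - Q)q_K - 29q_K.
Follower FOC: 96 - q_A - 2q_K = 0, so q_K(q_A) = (96 - q_A)/2.
Apex substitutes q_K(q_A) into its own profit: π_A = q_A(125 - q_A - (96 - q_A)/2) - 21q_A = (77 - (1/2)q_A)q_A - 21q_A.
Leader FOC: 56 - q_A = 0, so q_A = 56.
Then q_K = (96 - 56)/2 = 20.
Total output Q = 76, so price P = 125 - 76 = 49.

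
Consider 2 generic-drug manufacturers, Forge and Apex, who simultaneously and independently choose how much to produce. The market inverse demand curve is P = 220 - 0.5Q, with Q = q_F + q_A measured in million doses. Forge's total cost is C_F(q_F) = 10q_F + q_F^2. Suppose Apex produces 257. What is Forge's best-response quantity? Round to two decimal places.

27.17

With the rival's output fixed at 257, Forge's profit is π_F = (220 - (1/2)·257 - (1/2)q_F)q_F - (10q_F + q_F²) = (183/2 - (1/2)q_F)q_F - (10q_F + q_F²).
∂π_F/∂q_F = 163/2 - 3q_F = 0, so q_F = 163/6.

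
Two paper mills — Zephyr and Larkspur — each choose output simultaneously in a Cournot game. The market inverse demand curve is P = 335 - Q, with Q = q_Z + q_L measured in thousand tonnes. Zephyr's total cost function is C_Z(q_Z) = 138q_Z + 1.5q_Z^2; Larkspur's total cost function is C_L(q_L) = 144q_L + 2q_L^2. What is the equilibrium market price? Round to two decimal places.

274.69

Zephyr's profit: π_Z = (335 - Q)q_Z - (138q_Z + (3/2)q_Z²). Setting ∂π_Z/∂q_Z = 0: 197 - 5q_Z - (q_L) = 0.
Larkspur's first-order condition: 191 - 6q_L - (q_Z) = 0.
Rearranging gives the reaction functions q_Z = (197 - q_L)/5 and q_L = (191 - q_Z)/6.
Solving the pair: q_Z = 991/29, q_L = 758/29.
Total output Q = 1749/29, so price P = 335 - 1749/29 = 274.6897.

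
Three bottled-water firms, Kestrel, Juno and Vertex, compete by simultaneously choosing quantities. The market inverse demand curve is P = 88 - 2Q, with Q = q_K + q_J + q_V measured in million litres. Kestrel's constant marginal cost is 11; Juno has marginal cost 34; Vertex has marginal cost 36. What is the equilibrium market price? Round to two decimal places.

Kestrel's profit: π_K = (88 - 2Q)q_K - (11q_K). Setting ∂π_K/∂q_K = 0: 77 - 4q_K - 2(q_J + q_V) = 0.
Juno's profit: π_J = (88 - 2Q)q_J - (34q_J). Setting ∂π_J/∂q_J = 0: 54 - 4q_J - 2(q_K + q_V) = 0.
Vertex's first-order condition: 52 - 4q_V - 2(q_K + q_J) = 0.
Adding the 3 first-order conditions: 183 − 8Q = 0, so Q = 183/8.
Back-substituting: q_K = (77 − 183/4)/2 = 125/8, q_J = (54 − 183/4)/2 = 33/8, q_V = (52 − 183/4)/2 = 25/8.
Total output Q = 183/8, so price P = 88 - 2·(183/8) = 169/4.

42.25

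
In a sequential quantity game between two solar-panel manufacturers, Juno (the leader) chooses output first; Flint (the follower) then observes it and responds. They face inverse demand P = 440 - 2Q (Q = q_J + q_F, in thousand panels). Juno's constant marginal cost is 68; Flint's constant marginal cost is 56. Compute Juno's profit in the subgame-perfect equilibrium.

8100

Solve by backward induction. Given q_J, the follower Flint maximises π_F = (440 - 2q_J - 2q_F)q_F - 56q_F.
Follower FOC: 384 - 2q_J - 4q_F = 0, so q_F(q_J) = (384 - 2q_J)/4.
Juno substitutes q_F(q_J) into its own profit: π_J = q_J(440 - 2q_J - (384 - 2q_J)/2) - 68q_J = (248 - q_J)q_J - 68q_J.
Maximising: ∂π_J/∂q_J = 180 - 2q_J = 0, giving q_J = 90.
Then q_F = (384 - 2·90)/4 = 51.
Price P = 440 - 2·141 = 158.
Juno's profit: (158 - 68)·90 = 8100.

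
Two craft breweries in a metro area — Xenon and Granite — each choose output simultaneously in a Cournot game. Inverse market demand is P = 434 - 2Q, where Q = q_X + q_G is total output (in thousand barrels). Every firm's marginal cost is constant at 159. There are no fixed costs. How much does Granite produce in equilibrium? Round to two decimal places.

45.83

Each firm earns π_i = (434 - 2Q)q_i - 159q_i.
First-order condition (treating rivals' output as given): 275 - 4q_i - 2q_j = 0.
With identical firms every q_j equals q_i, so q_j = q_i and 275 = 6q_i, giving q_i = 275/6.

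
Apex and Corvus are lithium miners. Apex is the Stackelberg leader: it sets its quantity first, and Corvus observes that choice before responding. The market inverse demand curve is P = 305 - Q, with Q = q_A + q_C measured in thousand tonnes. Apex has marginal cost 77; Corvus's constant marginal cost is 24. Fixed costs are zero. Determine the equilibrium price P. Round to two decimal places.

The follower Corvus best-responds to any q_A: π_C = (305 - Q)q_C - 24q_C.
∂π_C/∂q_C = 281 - q_A - 2q_C = 0 gives the reaction function q_C = (281 - q_A)/2.
The leader anticipates this reaction. Substituting into P = 305 - Q gives P = 329/2 - (1/2)q_A, so π_A = (329/2 - (1/2)q_A)q_A - 77q_A.
The leader's first-order condition 175/2 - q_A = 0 yields q_A = 175/2.
Then q_C = (281 - 175/2)/2 = 387/4.
Total output Q = 737/4, so price P = 305 - 737/4 = 483/4.

120.75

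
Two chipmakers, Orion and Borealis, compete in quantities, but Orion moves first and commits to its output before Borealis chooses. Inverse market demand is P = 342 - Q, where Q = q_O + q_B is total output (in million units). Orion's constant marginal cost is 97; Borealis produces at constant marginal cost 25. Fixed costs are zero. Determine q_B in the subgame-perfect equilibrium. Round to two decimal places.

Solve by backward induction. Given q_O, the follower Borealis maximises π_B = (342 - q_O - q_B)q_B - 25q_B.
∂π_B/∂q_B = 317 - q_O - 2q_B = 0 gives the reaction function q_B = (317 - q_O)/2.
Orion substitutes q_B(q_O) into its own profit: π_O = q_O(342 - q_O - (317 - q_O)/2) - 97q_O = (367/2 - (1/2)q_O)q_O - 97q_O.
Leader FOC: 173/2 - q_O = 0, so q_O = 173/2.
Then q_B = (317 - 173/2)/2 = 461/4.

115.25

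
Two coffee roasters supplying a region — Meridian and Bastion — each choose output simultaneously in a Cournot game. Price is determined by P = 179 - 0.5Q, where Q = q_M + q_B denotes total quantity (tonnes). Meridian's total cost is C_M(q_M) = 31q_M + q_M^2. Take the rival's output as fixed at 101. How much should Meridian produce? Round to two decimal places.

32.50

With the rival's output fixed at 101, Meridian's profit is π_M = (179 - (1/2)·101 - (1/2)q_M)q_M - (31q_M + q_M²) = (257/2 - (1/2)q_M)q_M - (31q_M + q_M²).
∂π_M/∂q_M = 195/2 - 3q_M = 0, so q_M = 65/2.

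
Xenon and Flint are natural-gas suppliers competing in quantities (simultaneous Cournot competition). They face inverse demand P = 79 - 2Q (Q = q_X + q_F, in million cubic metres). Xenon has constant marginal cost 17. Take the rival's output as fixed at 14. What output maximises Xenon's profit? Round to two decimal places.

With the rival's output fixed at 14, Xenon's profit is π_X = (79 - 2·14 - 2q_X)q_X - (17q_X) = (51 - 2q_X)q_X - (17q_X).
∂π_X/∂q_X = 34 - 4q_X = 0, so q_X = 17/2.

8.50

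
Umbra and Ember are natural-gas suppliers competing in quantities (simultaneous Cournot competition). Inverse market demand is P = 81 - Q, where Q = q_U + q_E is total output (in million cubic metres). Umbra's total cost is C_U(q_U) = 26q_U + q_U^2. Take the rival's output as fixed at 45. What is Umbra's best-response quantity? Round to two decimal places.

2.50

With the rival's output fixed at 45, Umbra's profit is π_U = (81 - 45 - q_U)q_U - (26q_U + q_U²) = (36 - q_U)q_U - (26q_U + q_U²).
∂π_U/∂q_U = 10 - 4q_U = 0, so q_U = 5/2.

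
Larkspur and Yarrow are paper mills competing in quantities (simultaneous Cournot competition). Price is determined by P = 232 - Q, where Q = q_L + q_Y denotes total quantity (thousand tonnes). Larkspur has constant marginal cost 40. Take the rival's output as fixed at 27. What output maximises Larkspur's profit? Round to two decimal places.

With the rival's output fixed at 27, Larkspur's profit is π_L = (232 - 27 - q_L)q_L - (40q_L) = (205 - q_L)q_L - (40q_L).
∂π_L/∂q_L = 165 - 2q_L = 0, so q_L = 165/2.

82.50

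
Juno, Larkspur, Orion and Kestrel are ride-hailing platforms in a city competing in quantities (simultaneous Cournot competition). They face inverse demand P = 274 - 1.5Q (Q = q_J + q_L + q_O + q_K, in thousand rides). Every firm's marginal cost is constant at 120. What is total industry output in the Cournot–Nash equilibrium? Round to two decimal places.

82.13

Each firm earns π_i = (274 - 1.5Q)q_i - 120q_i.
Setting ∂π_i/∂q_i = 0 with rivals' quantities fixed: 154 - 3q_i - (3/2)·Σ_{j≠i} q_j = 0.
With identical firms every q_j equals q_i, so Σ_{j≠i} q_j = 3q_i and 154 = (15/2)q_i, giving q_i = 308/15.
Total output Q = 308/15 + 308/15 + 308/15 + 308/15 = 1232/15.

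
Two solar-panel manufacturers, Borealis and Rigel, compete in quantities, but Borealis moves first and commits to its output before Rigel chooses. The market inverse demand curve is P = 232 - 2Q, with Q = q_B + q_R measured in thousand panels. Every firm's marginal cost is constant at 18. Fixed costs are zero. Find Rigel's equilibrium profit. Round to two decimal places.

1431.13

The follower Rigel best-responds to any q_B: π_R = (232 - 2Q)q_R - 18q_R.
Setting the follower's marginal profit to zero, 214 - 2q_B - 4q_R = 0, i.e. q_R = (214 - 2q_B)/4.
The leader anticipates this reaction. Substituting into P = 232 - 2Q gives P = 125 - q_B, so π_B = (125 - q_B)q_B - 18q_B.
Maximising: ∂π_B/∂q_B = 107 - 2q_B = 0, giving q_B = 107/2.
Then q_R = (214 - 2·(107/2))/4 = 107/4.
Price P = 232 - 2·(321/4) = 143/2.
Rigel's profit: (143/2 - 18)·(107/4) = 1431.1250.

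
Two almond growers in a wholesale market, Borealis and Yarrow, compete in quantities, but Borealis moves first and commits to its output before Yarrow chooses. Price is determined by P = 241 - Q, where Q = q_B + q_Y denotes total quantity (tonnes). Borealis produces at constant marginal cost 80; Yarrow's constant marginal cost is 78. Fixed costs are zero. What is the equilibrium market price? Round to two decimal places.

119.75

Solve by backward induction. Given q_B, the follower Yarrow maximises π_Y = (241 - q_B - q_Y)q_Y - 78q_Y.
∂π_Y/∂q_Y = 163 - q_B - 2q_Y = 0 gives the reaction function q_Y = (163 - q_B)/2.
The leader anticipates this reaction. Substituting into P = 241 - Q gives P = 319/2 - (1/2)q_B, so π_B = (319/2 - (1/2)q_B)q_B - 80q_B.
Leader FOC: 159/2 - q_B = 0, so q_B = 159/2.
Then q_Y = (163 - 159/2)/2 = 167/4.
Total output Q = 485/4, so price P = 241 - 485/4 = 479/4.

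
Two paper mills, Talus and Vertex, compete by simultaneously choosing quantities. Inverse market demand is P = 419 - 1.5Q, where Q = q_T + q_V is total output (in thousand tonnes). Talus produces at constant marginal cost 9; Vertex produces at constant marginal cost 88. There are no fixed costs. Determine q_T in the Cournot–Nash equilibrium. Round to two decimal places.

108.67

Talus's profit: π_T = (419 - 1.5Q)q_T - (9q_T). Setting ∂π_T/∂q_T = 0: 410 - 3q_T - (3/2)(q_V) = 0.
Vertex's profit: π_V = (419 - 1.5Q)q_V - (88q_V). Setting ∂π_V/∂q_V = 0: 331 - 3q_V - (3/2)(q_T) = 0.
Best responses: q_T = (410 - (3/2)q_V)/3, q_V = (331 - (3/2)q_T)/3.
Solving the pair: q_T = 326/3, q_V = 56.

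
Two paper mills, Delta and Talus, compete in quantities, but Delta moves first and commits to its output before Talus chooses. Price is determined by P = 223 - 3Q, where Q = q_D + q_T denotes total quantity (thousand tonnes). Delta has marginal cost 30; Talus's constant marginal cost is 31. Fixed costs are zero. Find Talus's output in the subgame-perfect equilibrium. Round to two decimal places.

Solve by backward induction. Given q_D, the follower Talus maximises π_T = (223 - 3q_D - 3q_T)q_T - 31q_T.
Follower FOC: 192 - 3q_D - 6q_T = 0, so q_T(q_D) = (192 - 3q_D)/6.
Delta substitutes q_T(q_D) into its own profit: π_D = q_D(223 - 3q_D - (192 - 3q_D)/2) - 30q_D = (127 - (3/2)q_D)q_D - 30q_D.
Maximising: ∂π_D/∂q_D = 97 - 3q_D = 0, giving q_D = 97/3.
Then q_T = (192 - 3·(97/3))/6 = 95/6.

15.83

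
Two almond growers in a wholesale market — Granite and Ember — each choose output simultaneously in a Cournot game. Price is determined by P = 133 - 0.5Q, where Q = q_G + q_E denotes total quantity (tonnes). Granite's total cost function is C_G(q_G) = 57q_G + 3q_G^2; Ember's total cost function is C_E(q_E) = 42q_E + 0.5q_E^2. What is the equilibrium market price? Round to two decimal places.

Granite's profit: π_G = (133 - 0.5Q)q_G - (57q_G + 3q_G²). Setting ∂π_G/∂q_G = 0: 76 - 7q_G - (1/2)(q_E) = 0.
Ember's profit: π_E = (133 - 0.5Q)q_E - (42q_E + (1/2)q_E²). Setting ∂π_E/∂q_E = 0: 91 - 2q_E - (1/2)(q_G) = 0.
Best responses: q_G = (76 - (1/2)q_E)/7, q_E = (91 - (1/2)q_G)/2.
Solving the pair: q_G = 426/55, q_E = 43.5636.
Total output Q = 51.3091, so price P = 133 - (1/2)·51.3091 = 107.3455.

107.35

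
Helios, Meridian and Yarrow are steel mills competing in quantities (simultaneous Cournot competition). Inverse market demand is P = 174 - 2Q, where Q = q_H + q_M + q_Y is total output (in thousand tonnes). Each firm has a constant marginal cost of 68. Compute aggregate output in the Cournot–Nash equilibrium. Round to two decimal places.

39.75

Each firm earns π_i = (174 - 2Q)q_i - 68q_i.
Setting ∂π_i/∂q_i = 0 with rivals' quantities fixed: 106 - 4q_i - 2·Σ_{j≠i} q_j = 0.
By symmetry each firm produces the same amount; substituting Σ_{j≠i} q_j = 2q_i yields q_i = 106/8 = 53/4.
Total output Q = 53/4 + 53/4 + 53/4 = 159/4.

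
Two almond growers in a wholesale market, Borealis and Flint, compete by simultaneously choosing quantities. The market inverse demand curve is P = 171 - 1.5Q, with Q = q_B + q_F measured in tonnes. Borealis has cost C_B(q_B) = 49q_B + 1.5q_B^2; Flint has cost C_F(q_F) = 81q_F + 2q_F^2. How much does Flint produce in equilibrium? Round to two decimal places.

8.98

Borealis's profit: π_B = (171 - 1.5Q)q_B - (49q_B + (3/2)q_B²). Setting ∂π_B/∂q_B = 0: 122 - 6q_B - (3/2)(q_F) = 0.
Flint's profit: π_F = (171 - 1.5Q)q_F - (81q_F + 2q_F²). Setting ∂π_F/∂q_F = 0: 90 - 7q_F - (3/2)(q_B) = 0.
Best responses: q_B = (122 - (3/2)q_F)/6, q_F = (90 - (3/2)q_B)/7.
Solving the pair: q_B = 18.0881, q_F = 476/53.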